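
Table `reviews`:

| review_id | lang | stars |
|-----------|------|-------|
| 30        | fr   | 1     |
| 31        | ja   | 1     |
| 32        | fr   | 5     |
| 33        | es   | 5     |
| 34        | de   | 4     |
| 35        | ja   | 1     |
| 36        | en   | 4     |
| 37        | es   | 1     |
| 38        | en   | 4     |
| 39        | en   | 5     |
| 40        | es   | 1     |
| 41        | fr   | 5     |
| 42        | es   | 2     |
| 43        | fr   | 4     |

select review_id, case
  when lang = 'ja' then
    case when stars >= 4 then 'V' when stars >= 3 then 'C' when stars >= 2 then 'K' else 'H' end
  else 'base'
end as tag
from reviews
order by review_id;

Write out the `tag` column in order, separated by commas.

base, H, base, base, base, H, base, base, base, base, base, base, base, base

review_id=30: lang='fr' → outer ELSE → base
review_id=31: lang='ja' → inner[ELSE] → H
review_id=32: lang='fr' → outer ELSE → base
review_id=33: lang='es' → outer ELSE → base
review_id=34: lang='de' → outer ELSE → base
review_id=35: lang='ja' → inner[ELSE] → H
review_id=36: lang='en' → outer ELSE → base
review_id=37: lang='es' → outer ELSE → base
review_id=38: lang='en' → outer ELSE → base
review_id=39: lang='en' → outer ELSE → base
review_id=40: lang='es' → outer ELSE → base
review_id=41: lang='fr' → outer ELSE → base
review_id=42: lang='es' → outer ELSE → base
review_id=43: lang='fr' → outer ELSE → base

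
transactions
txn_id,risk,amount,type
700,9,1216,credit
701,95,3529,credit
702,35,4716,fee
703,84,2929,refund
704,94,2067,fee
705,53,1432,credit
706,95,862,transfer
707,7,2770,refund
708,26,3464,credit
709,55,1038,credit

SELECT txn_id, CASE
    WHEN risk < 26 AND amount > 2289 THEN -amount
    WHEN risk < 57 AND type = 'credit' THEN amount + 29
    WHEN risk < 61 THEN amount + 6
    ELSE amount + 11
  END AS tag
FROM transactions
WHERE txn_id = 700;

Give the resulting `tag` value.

txn_id = 700: risk=9, amount=1216, type=credit.
risk < 26 AND amount > 2289 → false
risk < 57 AND type = 'credit' → true → 1245

1245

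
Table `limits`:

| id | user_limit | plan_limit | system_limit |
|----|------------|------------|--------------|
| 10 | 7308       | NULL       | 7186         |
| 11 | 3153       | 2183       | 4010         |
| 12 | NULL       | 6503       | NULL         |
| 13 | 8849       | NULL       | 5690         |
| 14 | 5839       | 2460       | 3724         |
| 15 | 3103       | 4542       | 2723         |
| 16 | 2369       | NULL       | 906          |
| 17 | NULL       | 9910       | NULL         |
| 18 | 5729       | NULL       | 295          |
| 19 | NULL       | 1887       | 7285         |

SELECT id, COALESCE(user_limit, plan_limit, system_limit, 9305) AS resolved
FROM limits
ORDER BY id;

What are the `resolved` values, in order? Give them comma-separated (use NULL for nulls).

7308, 3153, 6503, 8849, 5839, 3103, 2369, 9910, 5729, 1887

id=10: user_limit=7308 → 7308
id=11: user_limit=3153 → 3153
id=12: user_limit=NULL, plan_limit=6503 → 6503
id=13: user_limit=8849 → 8849
id=14: user_limit=5839 → 5839
id=15: user_limit=3103 → 3103
id=16: user_limit=2369 → 2369
id=17: user_limit=NULL, plan_limit=9910 → 9910
id=18: user_limit=5729 → 5729
id=19: user_limit=NULL, plan_limit=1887 → 1887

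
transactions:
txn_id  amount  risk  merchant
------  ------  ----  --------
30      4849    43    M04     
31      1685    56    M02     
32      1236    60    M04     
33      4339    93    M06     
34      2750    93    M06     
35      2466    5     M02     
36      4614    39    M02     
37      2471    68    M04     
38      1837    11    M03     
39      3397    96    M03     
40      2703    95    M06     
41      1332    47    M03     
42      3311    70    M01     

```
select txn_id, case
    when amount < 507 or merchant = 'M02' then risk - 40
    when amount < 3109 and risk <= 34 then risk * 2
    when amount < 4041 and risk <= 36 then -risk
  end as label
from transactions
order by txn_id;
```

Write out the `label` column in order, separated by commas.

txn_id=30: (no match → NULL) → NULL
txn_id=31: amount < 507 or merchant = 'M02' → 16
txn_id=32: (no match → NULL) → NULL
txn_id=33: (no match → NULL) → NULL
txn_id=34: (no match → NULL) → NULL
txn_id=35: amount < 507 or merchant = 'M02' → -35
txn_id=36: amount < 507 or merchant = 'M02' → -1
txn_id=37: (no match → NULL) → NULL
txn_id=38: amount < 3109 and risk <= 34 → 22
txn_id=39: (no match → NULL) → NULL
txn_id=40: (no match → NULL) → NULL
txn_id=41: (no match → NULL) → NULL
txn_id=42: (no match → NULL) → NULL

NULL, 16, NULL, NULL, NULL, -35, -1, NULL, 22, NULL, NULL, NULL, NULL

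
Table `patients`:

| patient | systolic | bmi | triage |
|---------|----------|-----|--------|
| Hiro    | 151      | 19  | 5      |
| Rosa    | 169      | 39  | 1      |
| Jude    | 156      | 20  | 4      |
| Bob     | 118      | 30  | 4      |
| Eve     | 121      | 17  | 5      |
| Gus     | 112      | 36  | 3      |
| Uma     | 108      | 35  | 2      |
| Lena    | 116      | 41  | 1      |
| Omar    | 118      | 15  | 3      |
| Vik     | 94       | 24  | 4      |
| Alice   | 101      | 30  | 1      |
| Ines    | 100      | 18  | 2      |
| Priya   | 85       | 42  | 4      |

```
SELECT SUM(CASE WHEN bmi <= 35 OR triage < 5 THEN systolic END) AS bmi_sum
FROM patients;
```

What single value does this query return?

patient=Hiro: ✓ → 151
patient=Rosa: ✓ → 169
patient=Jude: ✓ → 156
patient=Bob: ✓ → 118
patient=Eve: ✓ → 121
patient=Gus: ✓ → 112
patient=Uma: ✓ → 108
patient=Lena: ✓ → 116
patient=Omar: ✓ → 118
patient=Vik: ✓ → 94
patient=Alice: ✓ → 101
patient=Ines: ✓ → 100
patient=Priya: ✓ → 85
bmi_sum = 151 + 169 + 156 + 118 + 121 + 112 + 108 + 116 + 118 + 94 + 101 + 100 + 85 = 1549

1549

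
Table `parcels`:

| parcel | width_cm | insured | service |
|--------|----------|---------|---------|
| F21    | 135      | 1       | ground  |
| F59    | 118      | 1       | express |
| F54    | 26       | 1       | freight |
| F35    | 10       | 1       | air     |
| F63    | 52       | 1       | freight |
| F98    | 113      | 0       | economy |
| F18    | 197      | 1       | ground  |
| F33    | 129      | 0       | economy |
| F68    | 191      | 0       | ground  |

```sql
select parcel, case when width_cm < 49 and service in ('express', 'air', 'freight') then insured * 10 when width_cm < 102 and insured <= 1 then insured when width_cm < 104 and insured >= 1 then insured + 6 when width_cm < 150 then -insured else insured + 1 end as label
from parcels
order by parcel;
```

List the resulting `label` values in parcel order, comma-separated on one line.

parcel=F18: ELSE → 2
parcel=F21: width_cm < 150 → -1
parcel=F33: width_cm < 150 → 0
parcel=F35: width_cm < 49 and service in ('express', 'air', 'freight') → 10
parcel=F54: width_cm < 49 and service in ('express', 'air', 'freight') → 10
parcel=F59: width_cm < 150 → -1
parcel=F63: width_cm < 102 and insured <= 1 → 1
parcel=F68: ELSE → 1
parcel=F98: width_cm < 150 → 0

2, -1, 0, 10, 10, -1, 1, 1, 0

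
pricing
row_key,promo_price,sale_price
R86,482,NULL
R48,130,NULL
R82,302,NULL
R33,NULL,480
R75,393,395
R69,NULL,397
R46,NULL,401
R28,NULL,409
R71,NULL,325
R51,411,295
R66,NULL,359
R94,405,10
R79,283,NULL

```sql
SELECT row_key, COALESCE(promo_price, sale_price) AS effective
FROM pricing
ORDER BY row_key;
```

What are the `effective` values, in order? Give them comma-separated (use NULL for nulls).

row_key=R28: promo_price=NULL, sale_price=409 → 409
row_key=R33: promo_price=NULL, sale_price=480 → 480
row_key=R46: promo_price=NULL, sale_price=401 → 401
row_key=R48: promo_price=130 → 130
row_key=R51: promo_price=411 → 411
row_key=R66: promo_price=NULL, sale_price=359 → 359
row_key=R69: promo_price=NULL, sale_price=397 → 397
row_key=R71: promo_price=NULL, sale_price=325 → 325
row_key=R75: promo_price=393 → 393
row_key=R79: promo_price=283 → 283
row_key=R82: promo_price=302 → 302
row_key=R86: promo_price=482 → 482
row_key=R94: promo_price=405 → 405

409, 480, 401, 130, 411, 359, 397, 325, 393, 283, 302, 482, 405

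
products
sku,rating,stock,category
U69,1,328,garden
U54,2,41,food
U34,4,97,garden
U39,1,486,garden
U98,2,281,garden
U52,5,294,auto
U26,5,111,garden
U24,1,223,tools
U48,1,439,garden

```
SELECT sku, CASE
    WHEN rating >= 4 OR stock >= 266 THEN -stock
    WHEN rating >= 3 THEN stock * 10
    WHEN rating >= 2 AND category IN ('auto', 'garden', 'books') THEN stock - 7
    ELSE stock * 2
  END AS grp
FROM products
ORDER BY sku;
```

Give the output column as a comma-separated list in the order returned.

sku=U24: ELSE → 446
sku=U26: rating >= 4 OR stock >= 266 → -111
sku=U34: rating >= 4 OR stock >= 266 → -97
sku=U39: rating >= 4 OR stock >= 266 → -486
sku=U48: rating >= 4 OR stock >= 266 → -439
sku=U52: rating >= 4 OR stock >= 266 → -294
sku=U54: ELSE → 82
sku=U69: rating >= 4 OR stock >= 266 → -328
sku=U98: rating >= 4 OR stock >= 266 → -281

446, -111, -97, -486, -439, -294, 82, -328, -281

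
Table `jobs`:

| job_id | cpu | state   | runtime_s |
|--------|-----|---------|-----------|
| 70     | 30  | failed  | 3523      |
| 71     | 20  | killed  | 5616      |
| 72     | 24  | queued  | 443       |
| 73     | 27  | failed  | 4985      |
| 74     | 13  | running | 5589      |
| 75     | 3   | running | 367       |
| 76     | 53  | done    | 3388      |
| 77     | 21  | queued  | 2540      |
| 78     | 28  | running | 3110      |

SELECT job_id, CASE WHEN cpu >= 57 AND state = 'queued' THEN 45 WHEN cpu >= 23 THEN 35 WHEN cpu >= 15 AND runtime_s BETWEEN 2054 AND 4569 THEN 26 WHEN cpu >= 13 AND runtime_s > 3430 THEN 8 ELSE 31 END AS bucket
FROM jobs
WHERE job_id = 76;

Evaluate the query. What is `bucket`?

35

job_id = 76: cpu=53, state=done, runtime_s=3388.
cpu >= 57 AND state = 'queued' → false
cpu >= 23 → true → 35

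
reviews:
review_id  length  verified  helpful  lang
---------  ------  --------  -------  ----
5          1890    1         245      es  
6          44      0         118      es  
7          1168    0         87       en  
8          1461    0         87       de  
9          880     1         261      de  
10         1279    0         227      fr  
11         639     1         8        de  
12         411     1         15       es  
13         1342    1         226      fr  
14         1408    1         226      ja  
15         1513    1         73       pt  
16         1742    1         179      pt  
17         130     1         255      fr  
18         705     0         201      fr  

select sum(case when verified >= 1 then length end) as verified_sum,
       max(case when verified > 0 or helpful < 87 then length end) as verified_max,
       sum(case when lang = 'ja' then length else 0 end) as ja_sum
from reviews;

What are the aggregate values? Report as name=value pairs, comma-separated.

verified_sum=9955, verified_max=1890, ja_sum=1408

[verified_sum: verified >= 1]
review_id=5: ✓ → 1890
review_id=6: ✗
review_id=7: ✗
review_id=8: ✗
review_id=9: ✓ → 880
review_id=10: ✗
review_id=11: ✓ → 639
review_id=12: ✓ → 411
review_id=13: ✓ → 1342
review_id=14: ✓ → 1408
review_id=15: ✓ → 1513
review_id=16: ✓ → 1742
review_id=17: ✓ → 130
review_id=18: ✗
verified_sum = 1890 + 880 + 639 + 411 + 1342 + 1408 + 1513 + 1742 + 130 = 9955
—
[verified_max: verified > 0 or helpful < 87]
review_id=5: ✓ → 1890
review_id=6: ✗
review_id=7: ✗
review_id=8: ✗
review_id=9: ✓ → 880
review_id=10: ✗
review_id=11: ✓ → 639
review_id=12: ✓ → 411
review_id=13: ✓ → 1342
review_id=14: ✓ → 1408
review_id=15: ✓ → 1513
review_id=16: ✓ → 1742
review_id=17: ✓ → 130
review_id=18: ✗
verified_max = MAX(1890, 880, 639, 411, 1342, 1408, 1513, 1742, 130) = 1890
—
[ja_sum: lang = 'ja']
review_id=5: ✗
review_id=6: ✗
review_id=7: ✗
review_id=8: ✗
review_id=9: ✗
review_id=10: ✗
review_id=11: ✗
review_id=12: ✗
review_id=13: ✗
review_id=14: ✓ → 1408
review_id=15: ✗
review_id=16: ✗
review_id=17: ✗
review_id=18: ✗
ja_sum = 1408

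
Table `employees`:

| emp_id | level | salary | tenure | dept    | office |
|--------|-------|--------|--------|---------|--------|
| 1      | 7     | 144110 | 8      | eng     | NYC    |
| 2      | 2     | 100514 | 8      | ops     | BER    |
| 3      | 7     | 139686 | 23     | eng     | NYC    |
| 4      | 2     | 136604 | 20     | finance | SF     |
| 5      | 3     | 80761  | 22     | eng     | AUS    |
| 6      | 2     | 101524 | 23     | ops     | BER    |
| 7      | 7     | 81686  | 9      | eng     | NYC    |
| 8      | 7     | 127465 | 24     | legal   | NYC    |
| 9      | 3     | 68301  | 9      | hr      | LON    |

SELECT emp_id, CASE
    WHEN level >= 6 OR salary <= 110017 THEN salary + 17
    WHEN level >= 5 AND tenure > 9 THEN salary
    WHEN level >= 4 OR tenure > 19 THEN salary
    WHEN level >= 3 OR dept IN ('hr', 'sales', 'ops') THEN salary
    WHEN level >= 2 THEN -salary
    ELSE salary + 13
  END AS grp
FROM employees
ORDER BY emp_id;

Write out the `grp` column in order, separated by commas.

144127, 100531, 139703, 136604, 80778, 101541, 81703, 127482, 68318

emp_id=1: level >= 6 OR salary <= 110017 → 144127
emp_id=2: level >= 6 OR salary <= 110017 → 100531
emp_id=3: level >= 6 OR salary <= 110017 → 139703
emp_id=4: level >= 4 OR tenure > 19 → 136604
emp_id=5: level >= 6 OR salary <= 110017 → 80778
emp_id=6: level >= 6 OR salary <= 110017 → 101541
emp_id=7: level >= 6 OR salary <= 110017 → 81703
emp_id=8: level >= 6 OR salary <= 110017 → 127482
emp_id=9: level >= 6 OR salary <= 110017 → 68318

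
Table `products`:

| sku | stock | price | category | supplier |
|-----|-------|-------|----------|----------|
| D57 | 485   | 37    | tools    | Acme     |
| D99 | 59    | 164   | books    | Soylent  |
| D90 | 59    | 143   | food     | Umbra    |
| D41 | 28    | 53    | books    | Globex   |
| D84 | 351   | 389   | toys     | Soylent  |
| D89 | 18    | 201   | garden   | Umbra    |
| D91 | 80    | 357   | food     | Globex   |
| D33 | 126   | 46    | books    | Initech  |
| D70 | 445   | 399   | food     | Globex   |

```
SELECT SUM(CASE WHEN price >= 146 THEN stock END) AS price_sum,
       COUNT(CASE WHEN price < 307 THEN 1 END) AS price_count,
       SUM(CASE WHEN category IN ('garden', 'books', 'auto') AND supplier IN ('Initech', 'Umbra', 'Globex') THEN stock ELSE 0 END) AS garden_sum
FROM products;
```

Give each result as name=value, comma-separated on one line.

[price_sum: price >= 146]
sku=D57: ✗
sku=D99: ✓ → 59
sku=D90: ✗
sku=D41: ✗
sku=D84: ✓ → 351
sku=D89: ✓ → 18
sku=D91: ✓ → 80
sku=D33: ✗
sku=D70: ✓ → 445
price_sum = 59 + 351 + 18 + 80 + 445 = 953
—
[price_count: price < 307]
sku=D57: ✓ → 1
sku=D99: ✓ → 1
sku=D90: ✓ → 1
sku=D41: ✓ → 1
sku=D84: ✗
sku=D89: ✓ → 1
sku=D91: ✗
sku=D33: ✓ → 1
sku=D70: ✗
price_count = COUNT(1, 1, 1, 1, 1, 1) = 6
—
[garden_sum: category IN ('garden', 'books', 'auto') AND supplier IN ('Initech', 'Umbra', 'Globex')]
sku=D57: ✗
sku=D99: ✗
sku=D90: ✗
sku=D41: ✓ → 28
sku=D84: ✗
sku=D89: ✓ → 18
sku=D91: ✗
sku=D33: ✓ → 126
sku=D70: ✗
garden_sum = 28 + 18 + 126 = 172

price_sum=953, price_count=6, garden_sum=172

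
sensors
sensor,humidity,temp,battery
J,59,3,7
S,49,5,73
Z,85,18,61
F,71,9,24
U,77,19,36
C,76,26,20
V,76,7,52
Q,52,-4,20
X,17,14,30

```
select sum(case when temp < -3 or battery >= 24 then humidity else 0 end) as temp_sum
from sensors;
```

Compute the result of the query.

sensor=J: ✗
sensor=S: ✓ → 49
sensor=Z: ✓ → 85
sensor=F: ✓ → 71
sensor=U: ✓ → 77
sensor=C: ✗
sensor=V: ✓ → 76
sensor=Q: ✓ → 52
sensor=X: ✓ → 17
temp_sum = 49 + 85 + 71 + 77 + 76 + 52 + 17 = 427

427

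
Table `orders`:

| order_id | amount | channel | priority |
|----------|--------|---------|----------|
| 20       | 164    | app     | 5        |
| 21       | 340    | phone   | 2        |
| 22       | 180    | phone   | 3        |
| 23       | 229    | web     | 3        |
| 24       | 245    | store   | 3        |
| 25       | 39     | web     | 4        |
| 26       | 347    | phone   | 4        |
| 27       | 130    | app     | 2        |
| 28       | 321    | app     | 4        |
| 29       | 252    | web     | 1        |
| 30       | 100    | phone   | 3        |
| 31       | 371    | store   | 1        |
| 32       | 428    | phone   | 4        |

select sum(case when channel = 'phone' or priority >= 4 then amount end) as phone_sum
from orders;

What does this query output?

1919

order_id=20: ✓ → 164
order_id=21: ✓ → 340
order_id=22: ✓ → 180
order_id=23: ✗
order_id=24: ✗
order_id=25: ✓ → 39
order_id=26: ✓ → 347
order_id=27: ✗
order_id=28: ✓ → 321
order_id=29: ✗
order_id=30: ✓ → 100
order_id=31: ✗
order_id=32: ✓ → 428
phone_sum = 164 + 340 + 180 + 39 + 347 + 321 + 100 + 428 = 1919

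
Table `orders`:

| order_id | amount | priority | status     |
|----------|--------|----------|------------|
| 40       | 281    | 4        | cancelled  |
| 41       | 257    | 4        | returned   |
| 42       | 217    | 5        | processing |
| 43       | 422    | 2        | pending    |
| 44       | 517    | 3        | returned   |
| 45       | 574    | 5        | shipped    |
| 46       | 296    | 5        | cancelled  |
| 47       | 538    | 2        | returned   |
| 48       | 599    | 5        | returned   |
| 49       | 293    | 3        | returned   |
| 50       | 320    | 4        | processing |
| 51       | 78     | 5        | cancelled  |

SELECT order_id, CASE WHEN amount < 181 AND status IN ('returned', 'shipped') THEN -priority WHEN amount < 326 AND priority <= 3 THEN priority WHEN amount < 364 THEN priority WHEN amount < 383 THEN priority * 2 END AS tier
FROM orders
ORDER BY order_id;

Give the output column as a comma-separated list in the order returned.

4, 4, 5, NULL, NULL, NULL, 5, NULL, NULL, 3, 4, 5

order_id=40: amount < 364 → 4
order_id=41: amount < 364 → 4
order_id=42: amount < 364 → 5
order_id=43: (no match → NULL) → NULL
order_id=44: (no match → NULL) → NULL
order_id=45: (no match → NULL) → NULL
order_id=46: amount < 364 → 5
order_id=47: (no match → NULL) → NULL
order_id=48: (no match → NULL) → NULL
order_id=49: amount < 326 AND priority <= 3 → 3
order_id=50: amount < 364 → 4
order_id=51: amount < 364 → 5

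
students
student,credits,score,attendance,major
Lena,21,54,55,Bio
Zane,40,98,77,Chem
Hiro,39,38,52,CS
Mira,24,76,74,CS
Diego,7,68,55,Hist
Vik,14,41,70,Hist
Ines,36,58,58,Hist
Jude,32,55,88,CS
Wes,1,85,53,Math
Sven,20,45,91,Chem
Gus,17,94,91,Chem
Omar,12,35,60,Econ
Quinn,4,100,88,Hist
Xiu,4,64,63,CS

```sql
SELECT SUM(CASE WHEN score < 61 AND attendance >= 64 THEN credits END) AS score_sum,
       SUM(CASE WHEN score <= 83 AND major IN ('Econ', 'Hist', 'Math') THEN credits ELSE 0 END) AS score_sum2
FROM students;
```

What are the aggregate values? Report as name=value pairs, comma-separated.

score_sum=66, score_sum2=69

[score_sum: score < 61 AND attendance >= 64]
student=Lena: ✗
student=Zane: ✗
student=Hiro: ✗
student=Mira: ✗
student=Diego: ✗
student=Vik: ✓ → 14
student=Ines: ✗
student=Jude: ✓ → 32
student=Wes: ✗
student=Sven: ✓ → 20
student=Gus: ✗
student=Omar: ✗
student=Quinn: ✗
student=Xiu: ✗
score_sum = 14 + 32 + 20 = 66
—
[score_sum2: score <= 83 AND major IN ('Econ', 'Hist', 'Math')]
student=Lena: ✗
student=Zane: ✗
student=Hiro: ✗
student=Mira: ✗
student=Diego: ✓ → 7
student=Vik: ✓ → 14
student=Ines: ✓ → 36
student=Jude: ✗
student=Wes: ✗
student=Sven: ✗
student=Gus: ✗
student=Omar: ✓ → 12
student=Quinn: ✗
student=Xiu: ✗
score_sum2 = 7 + 14 + 36 + 12 = 69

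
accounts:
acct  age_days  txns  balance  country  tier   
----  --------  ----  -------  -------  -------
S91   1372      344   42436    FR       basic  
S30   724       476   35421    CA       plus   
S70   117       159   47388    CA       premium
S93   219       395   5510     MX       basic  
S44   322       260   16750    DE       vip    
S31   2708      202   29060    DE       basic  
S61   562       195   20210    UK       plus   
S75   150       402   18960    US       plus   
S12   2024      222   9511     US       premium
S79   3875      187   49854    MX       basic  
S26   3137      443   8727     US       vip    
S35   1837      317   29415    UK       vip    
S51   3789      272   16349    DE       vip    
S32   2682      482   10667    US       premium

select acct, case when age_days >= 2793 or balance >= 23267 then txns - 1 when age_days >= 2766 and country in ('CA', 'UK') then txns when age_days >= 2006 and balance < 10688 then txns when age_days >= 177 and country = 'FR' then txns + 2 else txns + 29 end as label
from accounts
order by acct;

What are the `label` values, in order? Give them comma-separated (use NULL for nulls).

acct=S12: age_days >= 2006 and balance < 10688 → 222
acct=S26: age_days >= 2793 or balance >= 23267 → 442
acct=S30: age_days >= 2793 or balance >= 23267 → 475
acct=S31: age_days >= 2793 or balance >= 23267 → 201
acct=S32: age_days >= 2006 and balance < 10688 → 482
acct=S35: age_days >= 2793 or balance >= 23267 → 316
acct=S44: ELSE → 289
acct=S51: age_days >= 2793 or balance >= 23267 → 271
acct=S61: ELSE → 224
acct=S70: age_days >= 2793 or balance >= 23267 → 158
acct=S75: ELSE → 431
acct=S79: age_days >= 2793 or balance >= 23267 → 186
acct=S91: age_days >= 2793 or balance >= 23267 → 343
acct=S93: ELSE → 424

222, 442, 475, 201, 482, 316, 289, 271, 224, 158, 431, 186, 343, 424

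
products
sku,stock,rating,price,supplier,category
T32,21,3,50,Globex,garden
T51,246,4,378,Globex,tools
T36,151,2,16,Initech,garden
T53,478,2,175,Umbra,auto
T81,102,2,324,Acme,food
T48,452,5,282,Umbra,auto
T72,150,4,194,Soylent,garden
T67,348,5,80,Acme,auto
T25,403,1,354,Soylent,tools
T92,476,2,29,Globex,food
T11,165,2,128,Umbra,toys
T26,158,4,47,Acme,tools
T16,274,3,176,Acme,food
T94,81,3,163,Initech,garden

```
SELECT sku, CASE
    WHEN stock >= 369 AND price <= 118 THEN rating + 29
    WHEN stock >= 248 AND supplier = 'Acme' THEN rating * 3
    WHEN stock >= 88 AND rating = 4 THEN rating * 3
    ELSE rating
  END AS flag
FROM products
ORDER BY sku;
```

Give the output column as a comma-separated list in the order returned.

sku=T11: ELSE → 2
sku=T16: stock >= 248 AND supplier = 'Acme' → 9
sku=T25: ELSE → 1
sku=T26: stock >= 88 AND rating = 4 → 12
sku=T32: ELSE → 3
sku=T36: ELSE → 2
sku=T48: ELSE → 5
sku=T51: stock >= 88 AND rating = 4 → 12
sku=T53: ELSE → 2
sku=T67: stock >= 248 AND supplier = 'Acme' → 15
sku=T72: stock >= 88 AND rating = 4 → 12
sku=T81: ELSE → 2
sku=T92: stock >= 369 AND price <= 118 → 31
sku=T94: ELSE → 3

2, 9, 1, 12, 3, 2, 5, 12, 2, 15, 12, 2, 31, 3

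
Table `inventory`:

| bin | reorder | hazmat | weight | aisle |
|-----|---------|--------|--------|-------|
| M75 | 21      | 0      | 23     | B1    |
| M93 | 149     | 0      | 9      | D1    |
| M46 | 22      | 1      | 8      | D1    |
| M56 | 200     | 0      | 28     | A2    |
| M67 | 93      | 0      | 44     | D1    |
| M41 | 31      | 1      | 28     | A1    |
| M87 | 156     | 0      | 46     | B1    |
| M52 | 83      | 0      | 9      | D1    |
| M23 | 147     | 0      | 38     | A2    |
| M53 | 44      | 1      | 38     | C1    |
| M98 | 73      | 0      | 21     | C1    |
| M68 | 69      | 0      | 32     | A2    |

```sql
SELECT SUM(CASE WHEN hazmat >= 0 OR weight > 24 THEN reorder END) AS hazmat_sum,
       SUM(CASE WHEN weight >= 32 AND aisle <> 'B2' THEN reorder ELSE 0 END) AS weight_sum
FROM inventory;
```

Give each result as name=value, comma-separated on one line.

[hazmat_sum: hazmat >= 0 OR weight > 24]
bin=M75: ✓ → 21
bin=M93: ✓ → 149
bin=M46: ✓ → 22
bin=M56: ✓ → 200
bin=M67: ✓ → 93
bin=M41: ✓ → 31
bin=M87: ✓ → 156
bin=M52: ✓ → 83
bin=M23: ✓ → 147
bin=M53: ✓ → 44
bin=M98: ✓ → 73
bin=M68: ✓ → 69
hazmat_sum = 21 + 149 + 22 + 200 + 93 + 31 + 156 + 83 + 147 + 44 + 73 + 69 = 1088
—
[weight_sum: weight >= 32 AND aisle <> 'B2']
bin=M75: ✗
bin=M93: ✗
bin=M46: ✗
bin=M56: ✗
bin=M67: ✓ → 93
bin=M41: ✗
bin=M87: ✓ → 156
bin=M52: ✗
bin=M23: ✓ → 147
bin=M53: ✓ → 44
bin=M98: ✗
bin=M68: ✓ → 69
weight_sum = 93 + 156 + 147 + 44 + 69 = 509

hazmat_sum=1088, weight_sum=509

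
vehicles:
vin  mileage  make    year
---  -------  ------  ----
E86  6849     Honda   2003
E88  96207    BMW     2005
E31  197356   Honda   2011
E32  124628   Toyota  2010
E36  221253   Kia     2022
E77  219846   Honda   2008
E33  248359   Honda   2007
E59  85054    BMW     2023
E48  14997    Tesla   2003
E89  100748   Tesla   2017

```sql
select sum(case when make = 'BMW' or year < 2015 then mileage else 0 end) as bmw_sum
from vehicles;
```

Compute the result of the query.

vin=E86: ✓ → 6849
vin=E88: ✓ → 96207
vin=E31: ✓ → 197356
vin=E32: ✓ → 124628
vin=E36: ✗
vin=E77: ✓ → 219846
vin=E33: ✓ → 248359
vin=E59: ✓ → 85054
vin=E48: ✓ → 14997
vin=E89: ✗
bmw_sum = 6849 + 96207 + 197356 + 124628 + 219846 + 248359 + 85054 + 14997 = 993296

993296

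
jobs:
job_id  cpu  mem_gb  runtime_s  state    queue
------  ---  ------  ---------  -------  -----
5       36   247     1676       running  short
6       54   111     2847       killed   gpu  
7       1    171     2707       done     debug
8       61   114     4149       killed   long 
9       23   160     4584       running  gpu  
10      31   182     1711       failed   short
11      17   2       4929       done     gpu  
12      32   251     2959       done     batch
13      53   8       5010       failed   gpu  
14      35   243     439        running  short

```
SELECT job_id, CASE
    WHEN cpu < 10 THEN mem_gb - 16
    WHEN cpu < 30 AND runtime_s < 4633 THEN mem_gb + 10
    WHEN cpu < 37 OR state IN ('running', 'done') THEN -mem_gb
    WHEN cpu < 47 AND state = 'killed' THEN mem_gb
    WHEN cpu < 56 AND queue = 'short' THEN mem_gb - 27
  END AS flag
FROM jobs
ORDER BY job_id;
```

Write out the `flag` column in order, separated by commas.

job_id=5: cpu < 37 OR state IN ('running', 'done') → -247
job_id=6: (no match → NULL) → NULL
job_id=7: cpu < 10 → 155
job_id=8: (no match → NULL) → NULL
job_id=9: cpu < 30 AND runtime_s < 4633 → 170
job_id=10: cpu < 37 OR state IN ('running', 'done') → -182
job_id=11: cpu < 37 OR state IN ('running', 'done') → -2
job_id=12: cpu < 37 OR state IN ('running', 'done') → -251
job_id=13: (no match → NULL) → NULL
job_id=14: cpu < 37 OR state IN ('running', 'done') → -243

-247, NULL, 155, NULL, 170, -182, -2, -251, NULL, -243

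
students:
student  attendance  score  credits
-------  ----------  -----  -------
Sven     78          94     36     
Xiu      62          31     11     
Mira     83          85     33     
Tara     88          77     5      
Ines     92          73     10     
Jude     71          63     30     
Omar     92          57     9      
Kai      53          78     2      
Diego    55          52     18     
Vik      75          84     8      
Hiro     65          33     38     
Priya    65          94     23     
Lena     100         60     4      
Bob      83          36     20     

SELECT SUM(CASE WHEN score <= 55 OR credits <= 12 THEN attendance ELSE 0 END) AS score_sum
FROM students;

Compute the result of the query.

765

student=Sven: ✗
student=Xiu: ✓ → 62
student=Mira: ✗
student=Tara: ✓ → 88
student=Ines: ✓ → 92
student=Jude: ✗
student=Omar: ✓ → 92
student=Kai: ✓ → 53
student=Diego: ✓ → 55
student=Vik: ✓ → 75
student=Hiro: ✓ → 65
student=Priya: ✗
student=Lena: ✓ → 100
student=Bob: ✓ → 83
score_sum = 62 + 88 + 92 + 92 + 53 + 55 + 75 + 65 + 100 + 83 = 765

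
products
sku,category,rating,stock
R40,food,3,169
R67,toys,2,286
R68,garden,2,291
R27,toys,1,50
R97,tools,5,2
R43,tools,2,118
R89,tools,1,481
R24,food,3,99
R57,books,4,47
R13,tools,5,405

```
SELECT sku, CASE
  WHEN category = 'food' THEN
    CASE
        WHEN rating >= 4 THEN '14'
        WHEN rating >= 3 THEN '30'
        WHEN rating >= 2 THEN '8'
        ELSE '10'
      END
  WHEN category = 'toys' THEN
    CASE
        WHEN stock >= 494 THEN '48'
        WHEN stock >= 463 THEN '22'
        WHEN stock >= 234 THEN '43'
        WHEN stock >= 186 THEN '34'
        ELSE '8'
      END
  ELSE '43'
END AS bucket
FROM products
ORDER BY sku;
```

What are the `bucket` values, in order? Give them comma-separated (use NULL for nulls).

sku=R13: category='tools' → outer ELSE → 43
sku=R24: category='food' → inner[rating >= 3] → 30
sku=R27: category='toys' → inner[ELSE] → 8
sku=R40: category='food' → inner[rating >= 3] → 30
sku=R43: category='tools' → outer ELSE → 43
sku=R57: category='books' → outer ELSE → 43
sku=R67: category='toys' → inner[stock >= 234] → 43
sku=R68: category='garden' → outer ELSE → 43
sku=R89: category='tools' → outer ELSE → 43
sku=R97: category='tools' → outer ELSE → 43

43, 30, 8, 30, 43, 43, 43, 43, 43, 43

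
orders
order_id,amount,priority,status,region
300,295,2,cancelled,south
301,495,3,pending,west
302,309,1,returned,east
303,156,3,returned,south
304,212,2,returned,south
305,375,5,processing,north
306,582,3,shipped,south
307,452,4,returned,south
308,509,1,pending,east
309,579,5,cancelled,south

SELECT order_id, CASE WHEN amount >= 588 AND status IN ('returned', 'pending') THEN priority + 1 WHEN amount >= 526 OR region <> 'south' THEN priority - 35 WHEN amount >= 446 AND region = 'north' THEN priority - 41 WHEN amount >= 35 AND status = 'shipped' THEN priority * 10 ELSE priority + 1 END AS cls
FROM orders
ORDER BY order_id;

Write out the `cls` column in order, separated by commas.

order_id=300: ELSE → 3
order_id=301: amount >= 526 OR region <> 'south' → -32
order_id=302: amount >= 526 OR region <> 'south' → -34
order_id=303: ELSE → 4
order_id=304: ELSE → 3
order_id=305: amount >= 526 OR region <> 'south' → -30
order_id=306: amount >= 526 OR region <> 'south' → -32
order_id=307: ELSE → 5
order_id=308: amount >= 526 OR region <> 'south' → -34
order_id=309: amount >= 526 OR region <> 'south' → -30

3, -32, -34, 4, 3, -30, -32, 5, -34, -30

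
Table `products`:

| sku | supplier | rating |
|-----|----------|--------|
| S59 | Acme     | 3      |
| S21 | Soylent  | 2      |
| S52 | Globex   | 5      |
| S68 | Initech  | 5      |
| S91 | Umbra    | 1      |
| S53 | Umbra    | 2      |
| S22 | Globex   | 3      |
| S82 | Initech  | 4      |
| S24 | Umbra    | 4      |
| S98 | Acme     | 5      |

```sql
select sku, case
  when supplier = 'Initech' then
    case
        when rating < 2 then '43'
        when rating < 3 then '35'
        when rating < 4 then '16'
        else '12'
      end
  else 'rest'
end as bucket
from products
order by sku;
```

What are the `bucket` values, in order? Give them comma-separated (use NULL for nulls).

rest, rest, rest, rest, rest, rest, 12, 12, rest, rest

sku=S21: supplier='Soylent' → outer ELSE → rest
sku=S22: supplier='Globex' → outer ELSE → rest
sku=S24: supplier='Umbra' → outer ELSE → rest
sku=S52: supplier='Globex' → outer ELSE → rest
sku=S53: supplier='Umbra' → outer ELSE → rest
sku=S59: supplier='Acme' → outer ELSE → rest
sku=S68: supplier='Initech' → inner[ELSE] → 12
sku=S82: supplier='Initech' → inner[ELSE] → 12
sku=S91: supplier='Umbra' → outer ELSE → rest
sku=S98: supplier='Acme' → outer ELSE → rest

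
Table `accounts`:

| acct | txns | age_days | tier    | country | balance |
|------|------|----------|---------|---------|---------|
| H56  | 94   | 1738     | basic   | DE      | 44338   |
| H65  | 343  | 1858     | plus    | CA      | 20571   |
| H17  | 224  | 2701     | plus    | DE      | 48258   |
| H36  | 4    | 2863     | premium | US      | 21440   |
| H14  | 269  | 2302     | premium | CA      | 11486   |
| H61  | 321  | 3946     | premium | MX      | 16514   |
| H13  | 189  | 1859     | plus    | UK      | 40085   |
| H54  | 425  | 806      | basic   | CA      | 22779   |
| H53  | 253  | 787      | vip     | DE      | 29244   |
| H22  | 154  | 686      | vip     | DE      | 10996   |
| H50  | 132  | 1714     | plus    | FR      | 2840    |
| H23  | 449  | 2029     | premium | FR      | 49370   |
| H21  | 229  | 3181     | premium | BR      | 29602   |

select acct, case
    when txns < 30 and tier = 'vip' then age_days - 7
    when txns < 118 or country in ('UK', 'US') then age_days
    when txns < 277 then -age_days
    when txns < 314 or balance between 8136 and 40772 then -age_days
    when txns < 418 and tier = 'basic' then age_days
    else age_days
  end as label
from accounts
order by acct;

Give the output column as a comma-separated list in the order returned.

1859, -2302, -2701, -3181, -686, 2029, 2863, -1714, -787, -806, 1738, -3946, -1858

acct=H13: txns < 118 or country in ('UK', 'US') → 1859
acct=H14: txns < 277 → -2302
acct=H17: txns < 277 → -2701
acct=H21: txns < 277 → -3181
acct=H22: txns < 277 → -686
acct=H23: ELSE → 2029
acct=H36: txns < 118 or country in ('UK', 'US') → 2863
acct=H50: txns < 277 → -1714
acct=H53: txns < 277 → -787
acct=H54: txns < 314 or balance between 8136 and 40772 → -806
acct=H56: txns < 118 or country in ('UK', 'US') → 1738
acct=H61: txns < 314 or balance between 8136 and 40772 → -3946
acct=H65: txns < 314 or balance between 8136 and 40772 → -1858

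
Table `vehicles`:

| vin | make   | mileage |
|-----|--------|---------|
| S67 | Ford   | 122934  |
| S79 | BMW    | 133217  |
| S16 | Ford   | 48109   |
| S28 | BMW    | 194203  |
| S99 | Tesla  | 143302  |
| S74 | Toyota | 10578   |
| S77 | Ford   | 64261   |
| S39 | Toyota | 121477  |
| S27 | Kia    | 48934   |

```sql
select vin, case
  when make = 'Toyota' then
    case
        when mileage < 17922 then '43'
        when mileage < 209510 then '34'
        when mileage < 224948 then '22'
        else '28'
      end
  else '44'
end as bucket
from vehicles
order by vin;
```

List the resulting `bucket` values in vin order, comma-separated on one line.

vin=S16: make='Ford' → outer ELSE → 44
vin=S27: make='Kia' → outer ELSE → 44
vin=S28: make='BMW' → outer ELSE → 44
vin=S39: make='Toyota' → inner[mileage < 209510] → 34
vin=S67: make='Ford' → outer ELSE → 44
vin=S74: make='Toyota' → inner[mileage < 17922] → 43
vin=S77: make='Ford' → outer ELSE → 44
vin=S79: make='BMW' → outer ELSE → 44
vin=S99: make='Tesla' → outer ELSE → 44

44, 44, 44, 34, 44, 43, 44, 44, 44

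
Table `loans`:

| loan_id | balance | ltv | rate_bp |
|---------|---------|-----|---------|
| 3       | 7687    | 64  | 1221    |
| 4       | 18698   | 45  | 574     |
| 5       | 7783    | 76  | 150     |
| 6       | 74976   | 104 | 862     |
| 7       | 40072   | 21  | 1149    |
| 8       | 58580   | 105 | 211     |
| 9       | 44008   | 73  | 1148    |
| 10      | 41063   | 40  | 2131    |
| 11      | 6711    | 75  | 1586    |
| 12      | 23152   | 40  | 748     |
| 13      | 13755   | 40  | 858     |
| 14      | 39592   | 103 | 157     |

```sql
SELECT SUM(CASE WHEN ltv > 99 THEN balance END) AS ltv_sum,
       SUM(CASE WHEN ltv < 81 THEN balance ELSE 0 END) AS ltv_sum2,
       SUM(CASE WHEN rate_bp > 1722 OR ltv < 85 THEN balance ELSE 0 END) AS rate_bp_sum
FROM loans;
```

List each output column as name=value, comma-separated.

ltv_sum=173148, ltv_sum2=202929, rate_bp_sum=202929

[ltv_sum: ltv > 99]
loan_id=3: ✗
loan_id=4: ✗
loan_id=5: ✗
loan_id=6: ✓ → 74976
loan_id=7: ✗
loan_id=8: ✓ → 58580
loan_id=9: ✗
loan_id=10: ✗
loan_id=11: ✗
loan_id=12: ✗
loan_id=13: ✗
loan_id=14: ✓ → 39592
ltv_sum = 74976 + 58580 + 39592 = 173148
—
[ltv_sum2: ltv < 81]
loan_id=3: ✓ → 7687
loan_id=4: ✓ → 18698
loan_id=5: ✓ → 7783
loan_id=6: ✗
loan_id=7: ✓ → 40072
loan_id=8: ✗
loan_id=9: ✓ → 44008
loan_id=10: ✓ → 41063
loan_id=11: ✓ → 6711
loan_id=12: ✓ → 23152
loan_id=13: ✓ → 13755
loan_id=14: ✗
ltv_sum2 = 7687 + 18698 + 7783 + 40072 + 44008 + 41063 + 6711 + 23152 + 13755 = 202929
—
[rate_bp_sum: rate_bp > 1722 OR ltv < 85]
loan_id=3: ✓ → 7687
loan_id=4: ✓ → 18698
loan_id=5: ✓ → 7783
loan_id=6: ✗
loan_id=7: ✓ → 40072
loan_id=8: ✗
loan_id=9: ✓ → 44008
loan_id=10: ✓ → 41063
loan_id=11: ✓ → 6711
loan_id=12: ✓ → 23152
loan_id=13: ✓ → 13755
loan_id=14: ✗
rate_bp_sum = 7687 + 18698 + 7783 + 40072 + 44008 + 41063 + 6711 + 23152 + 13755 = 202929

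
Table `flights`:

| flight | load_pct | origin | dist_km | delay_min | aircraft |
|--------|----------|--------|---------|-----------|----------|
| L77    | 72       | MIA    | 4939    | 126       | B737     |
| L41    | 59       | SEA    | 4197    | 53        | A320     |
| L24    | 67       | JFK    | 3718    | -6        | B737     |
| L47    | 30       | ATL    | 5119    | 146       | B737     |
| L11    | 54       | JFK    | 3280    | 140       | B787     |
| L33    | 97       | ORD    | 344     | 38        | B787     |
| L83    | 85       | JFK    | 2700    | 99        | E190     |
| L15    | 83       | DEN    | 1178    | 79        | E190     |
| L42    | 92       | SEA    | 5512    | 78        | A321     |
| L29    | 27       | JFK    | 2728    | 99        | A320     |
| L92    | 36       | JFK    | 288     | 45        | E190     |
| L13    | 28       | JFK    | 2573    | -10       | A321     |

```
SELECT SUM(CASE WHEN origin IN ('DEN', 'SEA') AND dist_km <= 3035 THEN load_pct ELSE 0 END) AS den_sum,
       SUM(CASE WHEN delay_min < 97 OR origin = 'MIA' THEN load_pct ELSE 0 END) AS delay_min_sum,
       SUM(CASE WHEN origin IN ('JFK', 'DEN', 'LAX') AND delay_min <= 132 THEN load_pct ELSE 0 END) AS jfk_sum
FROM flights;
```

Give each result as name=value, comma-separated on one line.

[den_sum: origin IN ('DEN', 'SEA') AND dist_km <= 3035]
flight=L77: ✗
flight=L41: ✗
flight=L24: ✗
flight=L47: ✗
flight=L11: ✗
flight=L33: ✗
flight=L83: ✗
flight=L15: ✓ → 83
flight=L42: ✗
flight=L29: ✗
flight=L92: ✗
flight=L13: ✗
den_sum = 83
—
[delay_min_sum: delay_min < 97 OR origin = 'MIA']
flight=L77: ✓ → 72
flight=L41: ✓ → 59
flight=L24: ✓ → 67
flight=L47: ✗
flight=L11: ✗
flight=L33: ✓ → 97
flight=L83: ✗
flight=L15: ✓ → 83
flight=L42: ✓ → 92
flight=L29: ✗
flight=L92: ✓ → 36
flight=L13: ✓ → 28
delay_min_sum = 72 + 59 + 67 + 97 + 83 + 92 + 36 + 28 = 534
—
[jfk_sum: origin IN ('JFK', 'DEN', 'LAX') AND delay_min <= 132]
flight=L77: ✗
flight=L41: ✗
flight=L24: ✓ → 67
flight=L47: ✗
flight=L11: ✗
flight=L33: ✗
flight=L83: ✓ → 85
flight=L15: ✓ → 83
flight=L42: ✗
flight=L29: ✓ → 27
flight=L92: ✓ → 36
flight=L13: ✓ → 28
jfk_sum = 67 + 85 + 83 + 27 + 36 + 28 = 326

den_sum=83, delay_min_sum=534, jfk_sum=326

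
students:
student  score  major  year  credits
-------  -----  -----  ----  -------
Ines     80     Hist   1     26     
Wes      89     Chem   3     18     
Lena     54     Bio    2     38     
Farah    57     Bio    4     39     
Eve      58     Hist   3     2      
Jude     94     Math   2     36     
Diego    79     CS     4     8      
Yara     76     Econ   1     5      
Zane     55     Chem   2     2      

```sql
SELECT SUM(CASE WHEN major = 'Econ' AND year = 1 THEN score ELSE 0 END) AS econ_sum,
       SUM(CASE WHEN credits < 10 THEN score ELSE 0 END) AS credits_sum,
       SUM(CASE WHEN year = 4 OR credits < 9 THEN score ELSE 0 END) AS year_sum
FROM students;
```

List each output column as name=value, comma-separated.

econ_sum=76, credits_sum=268, year_sum=325

[econ_sum: major = 'Econ' AND year = 1]
student=Ines: ✗
student=Wes: ✗
student=Lena: ✗
student=Farah: ✗
student=Eve: ✗
student=Jude: ✗
student=Diego: ✗
student=Yara: ✓ → 76
student=Zane: ✗
econ_sum = 76
—
[credits_sum: credits < 10]
student=Ines: ✗
student=Wes: ✗
student=Lena: ✗
student=Farah: ✗
student=Eve: ✓ → 58
student=Jude: ✗
student=Diego: ✓ → 79
student=Yara: ✓ → 76
student=Zane: ✓ → 55
credits_sum = 58 + 79 + 76 + 55 = 268
—
[year_sum: year = 4 OR credits < 9]
student=Ines: ✗
student=Wes: ✗
student=Lena: ✗
student=Farah: ✓ → 57
student=Eve: ✓ → 58
student=Jude: ✗
student=Diego: ✓ → 79
student=Yara: ✓ → 76
student=Zane: ✓ → 55
year_sum = 57 + 58 + 79 + 76 + 55 = 325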